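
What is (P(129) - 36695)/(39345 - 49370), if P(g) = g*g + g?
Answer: 797/401 ≈ 1.9875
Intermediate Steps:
P(g) = g + g² (P(g) = g² + g = g + g²)
(P(129) - 36695)/(39345 - 49370) = (129*(1 + 129) - 36695)/(39345 - 49370) = (129*130 - 36695)/(-10025) = (16770 - 36695)*(-1/10025) = -19925*(-1/10025) = 797/401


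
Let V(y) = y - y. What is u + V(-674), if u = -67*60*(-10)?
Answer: 40200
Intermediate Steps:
V(y) = 0
u = 40200 (u = -4020*(-10) = 40200)
u + V(-674) = 40200 + 0 = 40200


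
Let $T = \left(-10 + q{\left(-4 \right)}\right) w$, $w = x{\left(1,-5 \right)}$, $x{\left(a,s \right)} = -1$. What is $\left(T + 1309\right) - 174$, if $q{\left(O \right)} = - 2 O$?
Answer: $1137$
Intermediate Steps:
$w = -1$
$T = 2$ ($T = \left(-10 - -8\right) \left(-1\right) = \left(-10 + 8\right) \left(-1\right) = \left(-2\right) \left(-1\right) = 2$)
$\left(T + 1309\right) - 174 = \left(2 + 1309\right) - 174 = 1311 - 174 = 1137$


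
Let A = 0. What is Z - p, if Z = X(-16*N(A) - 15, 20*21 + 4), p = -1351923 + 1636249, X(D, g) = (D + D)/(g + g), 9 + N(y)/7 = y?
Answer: -120553231/424 ≈ -2.8432e+5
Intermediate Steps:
N(y) = -63 + 7*y
X(D, g) = D/g (X(D, g) = (2*D)/((2*g)) = (2*D)*(1/(2*g)) = D/g)
p = 284326
Z = 993/424 (Z = (-16*(-63 + 7*0) - 15)/(20*21 + 4) = (-16*(-63 + 0) - 15)/(420 + 4) = (-16*(-63) - 15)/424 = (1008 - 15)*(1/424) = 993*(1/424) = 993/424 ≈ 2.3420)
Z - p = 993/424 - 1*284326 = 993/424 - 284326 = -120553231/424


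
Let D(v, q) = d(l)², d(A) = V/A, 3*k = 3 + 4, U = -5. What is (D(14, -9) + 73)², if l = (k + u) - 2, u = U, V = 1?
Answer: 204976489/38416 ≈ 5335.7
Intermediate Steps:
k = 7/3 (k = (3 + 4)/3 = (⅓)*7 = 7/3 ≈ 2.3333)
u = -5
l = -14/3 (l = (7/3 - 5) - 2 = -8/3 - 2 = -14/3 ≈ -4.6667)
d(A) = 1/A
D(v, q) = 9/196 (D(v, q) = (1/(-14/3))² = (-3/14)² = 9/196)
(D(14, -9) + 73)² = (9/196 + 73)² = (14317/196)² = 204976489/38416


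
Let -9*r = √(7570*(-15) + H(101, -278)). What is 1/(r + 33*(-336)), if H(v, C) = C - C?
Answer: -149688/1659759469 + 15*I*√4542/3319518938 ≈ -9.0187e-5 + 3.0454e-7*I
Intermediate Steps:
H(v, C) = 0
r = -5*I*√4542/9 (r = -√(7570*(-15) + 0)/9 = -√(-113550 + 0)/9 = -5*I*√4542/9 ≈ -37.441*I)
1/(r + 33*(-336)) = 1/(-5*I*√4542/9 + 33*(-336)) = 1/(-5*I*√4542/9 - 11088) = 1/(-11088 - 5*I*√4542/9)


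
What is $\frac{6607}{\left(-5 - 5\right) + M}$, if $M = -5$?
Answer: $- \frac{6607}{15} \approx -440.47$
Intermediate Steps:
$\frac{6607}{\left(-5 - 5\right) + M} = \frac{6607}{\left(-5 - 5\right) - 5} = \frac{6607}{-10 - 5} = \frac{6607}{-15} = 6607 \left(- \frac{1}{15}\right) = - \frac{6607}{15}$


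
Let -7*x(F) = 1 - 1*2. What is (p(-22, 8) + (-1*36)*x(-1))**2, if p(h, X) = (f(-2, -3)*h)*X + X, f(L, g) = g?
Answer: 13808656/49 ≈ 2.8181e+5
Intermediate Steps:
x(F) = 1/7 (x(F) = -(1 - 1*2)/7 = -(1 - 2)/7 = -1/7*(-1) = 1/7)
p(h, X) = X - 3*X*h (p(h, X) = (-3*h)*X + X = -3*X*h + X = X - 3*X*h)
(p(-22, 8) + (-1*36)*x(-1))**2 = (8*(1 - 3*(-22)) - 1*36*(1/7))**2 = (8*(1 + 66) - 36*1/7)**2 = (8*67 - 36/7)**2 = (536 - 36/7)**2 = (3716/7)**2 = 13808656/49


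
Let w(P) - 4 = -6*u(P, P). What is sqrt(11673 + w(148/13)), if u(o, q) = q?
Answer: sqrt(1961869)/13 ≈ 107.74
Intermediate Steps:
w(P) = 4 - 6*P
sqrt(11673 + w(148/13)) = sqrt(11673 + (4 - 888/13)) = sqrt(11673 - 836/13) = sqrt(150913/13) = sqrt(1961869)/13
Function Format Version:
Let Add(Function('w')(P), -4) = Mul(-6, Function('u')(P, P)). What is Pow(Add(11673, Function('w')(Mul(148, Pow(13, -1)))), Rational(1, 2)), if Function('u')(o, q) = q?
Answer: Mul(Rational(1, 13), Pow(1961869, Rational(1, 2))) ≈ 107.74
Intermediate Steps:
Function('w')(P) = Add(4, Mul(-6, P))
Pow(Add(11673, Function('w')(Mul(148, Pow(13, -1)))), Rational(1, 2)) = Pow(Add(11673, Add(4, Mul(-6, Mul(148, Pow(13, -1))))), Rational(1, 2)) = Pow(Add(11673, Add(4, Mul(-6, Mul(148, Rational(1, 13))))), Rational(1, 2)) = Pow(Add(11673, Add(4, Mul(-6, Rational(148, 13)))), Rational(1, 2)) = Pow(Add(11673, Add(4, Rational(-888, 13))), Rational(1, 2)) = Pow(Add(11673, Rational(-836, 13)), Rational(1, 2)) = Pow(Rational(150913, 13), Rational(1, 2)) = Mul(Rational(1, 13), Pow(1961869, Rational(1, 2)))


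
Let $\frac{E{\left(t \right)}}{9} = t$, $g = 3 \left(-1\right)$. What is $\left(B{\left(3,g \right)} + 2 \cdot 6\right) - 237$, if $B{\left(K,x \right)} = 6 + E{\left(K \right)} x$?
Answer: $-300$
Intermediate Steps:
$g = -3$
$E{\left(t \right)} = 9 t$
$B{\left(K,x \right)} = 6 + 9 K x$
$\left(B{\left(3,g \right)} + 2 \cdot 6\right) - 237 = \left(\left(6 + 9 \cdot 3 \left(-3\right)\right) + 2 \cdot 6\right) - 237 = \left(\left(6 - 81\right) + 12\right) - 237 = \left(-75 + 12\right) - 237 = -63 - 237 = -300$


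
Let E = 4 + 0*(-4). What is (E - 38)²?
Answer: 1156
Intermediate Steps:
E = 4 (E = 4 + 0 = 4)
(E - 38)² = (4 - 38)² = (-34)² = 1156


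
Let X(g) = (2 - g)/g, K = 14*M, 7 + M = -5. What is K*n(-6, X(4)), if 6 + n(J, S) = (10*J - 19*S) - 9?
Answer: 11004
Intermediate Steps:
M = -12 (M = -7 - 5 = -12)
K = -168 (K = 14*(-12) = -168)
X(g) = (2 - g)/g
n(J, S) = -15 - 19*S + 10*J (n(J, S) = -6 + ((10*J - 19*S) - 9) = -6 + ((-19*S + 10*J) - 9) = -6 + (-9 - 19*S + 10*J) = -15 - 19*S + 10*J)
K*n(-6, X(4)) = -168*(-15 - 19*(2 - 1*4)/4 + 10*(-6)) = -168*(-15 - 19*(2 - 4)/4 - 60) = -168*(-15 - 19*(-2)/4 - 60) = -168*(-15 - 19*(-½) - 60) = -168*(-15 + 19/2 - 60) = -168*(-131/2) = 11004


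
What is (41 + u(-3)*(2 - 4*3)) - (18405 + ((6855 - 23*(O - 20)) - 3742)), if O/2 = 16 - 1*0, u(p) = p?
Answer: -21171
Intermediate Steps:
O = 32 (O = 2*(16 - 1*0) = 2*(16 + 0) = 2*16 = 32)
(41 + u(-3)*(2 - 4*3)) - (18405 + ((6855 - 23*(O - 20)) - 3742)) = (41 - 3*(2 - 4*3)) - (18405 + ((6855 - 23*(32 - 20)) - 3742)) = (41 - 3*(2 - 12)) - (18405 + ((6855 - 23*12) - 3742)) = (41 - 3*(-10)) - (18405 + ((6855 - 276) - 3742)) = (41 + 30) - (18405 + (6579 - 3742)) = 71 - (18405 + 2837) = 71 - 1*21242 = 71 - 21242 = -21171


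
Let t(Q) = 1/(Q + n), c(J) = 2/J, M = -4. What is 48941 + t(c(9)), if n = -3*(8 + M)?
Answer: 5187737/106 ≈ 48941.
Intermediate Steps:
n = -12 (n = -3*(8 - 4) = -3*4 = -12)
t(Q) = 1/(-12 + Q) (t(Q) = 1/(Q - 12) = 1/(-12 + Q))
48941 + t(c(9)) = 48941 + 1/(-12 + 2/9) = 48941 + 1/(-106/9) = 48941 - 9/106 = 5187737/106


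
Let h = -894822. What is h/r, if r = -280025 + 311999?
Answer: -149137/5329 ≈ -27.986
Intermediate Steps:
r = 31974
h/r = -894822/31974 = -894822*1/31974 = -149137/5329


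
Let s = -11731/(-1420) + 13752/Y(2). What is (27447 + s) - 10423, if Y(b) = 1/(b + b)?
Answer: 102297171/1420 ≈ 72040.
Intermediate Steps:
Y(b) = 1/(2*b)
s = 78123091/1420 (s = -11731/(-1420) + 13752/(((1/2)/2)) = -11731*(-1/1420) + 13752/(((1/2)*(1/2))) = 11731/1420 + 13752/(1/4) = 11731/1420 + 13752*4 = 11731/1420 + 55008 = 78123091/1420 ≈ 55016.)
(27447 + s) - 10423 = (27447 + 78123091/1420) - 10423 = 117097831/1420 - 10423 = 102297171/1420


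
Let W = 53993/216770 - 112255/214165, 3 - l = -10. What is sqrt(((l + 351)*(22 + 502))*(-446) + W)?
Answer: I*sqrt(7333695476175985275860574010)/9284909410 ≈ 9223.3*I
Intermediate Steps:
l = 13 (l = 3 - 1*(-10) = 3 + 10 = 13)
W = -2554021101/9284909410 (W = 53993*(1/216770) - 112255*1/214165 = 53993/216770 - 22451/42833 = -2554021101/9284909410 ≈ -0.27507)
sqrt(((l + 351)*(22 + 502))*(-446) + W) = sqrt(((13 + 351)*(22 + 502))*(-446) - 2554021101/9284909410) = sqrt((364*524)*(-446) - 2554021101/9284909410) = sqrt(190736*(-446) - 2554021101/9284909410) = sqrt(-85068256 - 2554021101/9284909410) = sqrt(-789851053180710061/9284909410) = I*sqrt(7333695476175985275860574010)/9284909410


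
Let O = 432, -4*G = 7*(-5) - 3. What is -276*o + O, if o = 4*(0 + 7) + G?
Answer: -9918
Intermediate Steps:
G = 19/2 (G = -(7*(-5) - 3)/4 = -(-35 - 3)/4 = -¼*(-38) = 19/2 ≈ 9.5000)
o = 75/2 (o = 4*(0 + 7) + 19/2 = 4*7 + 19/2 = 28 + 19/2 = 75/2 ≈ 37.500)
-276*o + O = -276*75/2 + 432 = -10350 + 432 = -9918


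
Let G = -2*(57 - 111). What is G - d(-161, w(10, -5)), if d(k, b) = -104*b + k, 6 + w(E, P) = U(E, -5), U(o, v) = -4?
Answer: -771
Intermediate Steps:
w(E, P) = -10 (w(E, P) = -6 - 4 = -10)
G = 108 (G = -2*(-54) = 108)
d(k, b) = k - 104*b
G - d(-161, w(10, -5)) = 108 - (-161 - 104*(-10)) = 108 - (-161 + 1040) = 108 - 1*879 = 108 - 879 = -771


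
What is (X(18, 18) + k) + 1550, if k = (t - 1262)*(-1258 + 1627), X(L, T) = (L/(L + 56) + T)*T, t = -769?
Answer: -27659743/37 ≈ -7.4756e+5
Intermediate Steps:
X(L, T) = T*(T + L/(56 + L)) (X(L, T) = (L/(56 + L) + T)*T = (T + L/(56 + L))*T = T*(T + L/(56 + L)))
k = -749439 (k = (-769 - 1262)*(-1258 + 1627) = -2031*369 = -749439)
(X(18, 18) + k) + 1550 = (18*(18 + 56*18 + 18*18)/(56 + 18) - 749439) + 1550 = (18*(18 + 1008 + 324)/74 - 749439) + 1550 = (18*(1/74)*1350 - 749439) + 1550 = (12150/37 - 749439) + 1550 = -27717093/37 + 1550 = -27659743/37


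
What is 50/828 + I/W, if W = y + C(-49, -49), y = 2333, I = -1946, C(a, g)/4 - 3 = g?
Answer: -107417/127098 ≈ -0.84515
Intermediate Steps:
C(a, g) = 12 + 4*g
W = 2149 (W = 2333 + (12 + 4*(-49)) = 2333 + (12 - 196) = 2333 - 184 = 2149)
50/828 + I/W = 50/828 - 1946/2149 = 50*(1/828) - 1946*1/2149 = 25/414 - 278/307 = -107417/127098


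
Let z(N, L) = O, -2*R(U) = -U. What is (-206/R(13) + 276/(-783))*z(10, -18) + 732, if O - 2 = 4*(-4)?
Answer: 4005868/3393 ≈ 1180.6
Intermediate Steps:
R(U) = U/2 (R(U) = -(-1)*U/2 = U/2)
O = -14 (O = 2 + 4*(-4) = 2 - 16 = -14)
z(N, L) = -14
(-206/R(13) + 276/(-783))*z(10, -18) + 732 = (-206/((½)*13) + 276/(-783))*(-14) + 732 = (-206/13/2 + 276*(-1/783))*(-14) + 732 = (-206*2/13 - 92/261)*(-14) + 732 = (-412/13 - 92/261)*(-14) + 732 = -108728/3393*(-14) + 732 = 1522192/3393 + 732 = 4005868/3393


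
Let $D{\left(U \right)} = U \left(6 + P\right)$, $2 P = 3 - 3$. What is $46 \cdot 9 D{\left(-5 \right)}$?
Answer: $-12420$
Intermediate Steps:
$P = 0$ ($P = \frac{3 - 3}{2} = \frac{1}{2} \cdot 0 = 0$)
$D{\left(U \right)} = 6 U$ ($D{\left(U \right)} = U \left(6 + 0\right) = U 6 = 6 U$)
$46 \cdot 9 D{\left(-5 \right)} = 46 \cdot 9 \cdot 6 \left(-5\right) = 414 \left(-30\right) = -12420$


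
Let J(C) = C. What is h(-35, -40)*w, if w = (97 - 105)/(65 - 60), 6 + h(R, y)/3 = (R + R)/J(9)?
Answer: 992/15 ≈ 66.133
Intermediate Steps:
h(R, y) = -18 + 2*R/3 (h(R, y) = -18 + 3*((R + R)/9) = -18 + 3*((2*R)*(⅑)) = -18 + 3*(2*R/9) = -18 + 2*R/3)
w = -8/5 ≈ -1.6000
h(-35, -40)*w = (-18 + (⅔)*(-35))*(-8/5) = (-18 - 70/3)*(-8/5) = -124/3*(-8/5) = 992/15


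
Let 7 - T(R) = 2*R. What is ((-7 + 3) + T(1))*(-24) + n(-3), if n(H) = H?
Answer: -27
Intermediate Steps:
T(R) = 7 - 2*R
((-7 + 3) + T(1))*(-24) + n(-3) = ((-7 + 3) + (7 - 2*1))*(-24) - 3 = (-4 + (7 - 2))*(-24) - 3 = (-4 + 5)*(-24) - 3 = 1*(-24) - 3 = -24 - 3 = -27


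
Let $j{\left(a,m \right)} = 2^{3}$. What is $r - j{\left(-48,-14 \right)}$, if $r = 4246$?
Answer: $4238$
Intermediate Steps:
$j{\left(a,m \right)} = 8$
$r - j{\left(-48,-14 \right)} = 4246 - 8 = 4238$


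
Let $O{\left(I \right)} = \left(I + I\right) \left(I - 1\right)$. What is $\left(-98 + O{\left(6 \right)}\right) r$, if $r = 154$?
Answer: $-5852$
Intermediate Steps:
$O{\left(I \right)} = 2 I \left(-1 + I\right)$
$\left(-98 + O{\left(6 \right)}\right) r = \left(-98 + 2 \cdot 6 \left(-1 + 6\right)\right) 154 = \left(-98 + 2 \cdot 6 \cdot 5\right) 154 = \left(-98 + 60\right) 154 = \left(-38\right) 154 = -5852$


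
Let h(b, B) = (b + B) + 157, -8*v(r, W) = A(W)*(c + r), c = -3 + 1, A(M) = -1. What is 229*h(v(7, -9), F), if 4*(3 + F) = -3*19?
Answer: 257167/8 ≈ 32146.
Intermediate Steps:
F = -69/4 (F = -3 + (-3*19)/4 = -3 + (¼)*(-57) = -3 - 57/4 = -69/4 ≈ -17.250)
c = -2
v(r, W) = -¼ + r/8 (v(r, W) = -(-1)*(-2 + r)/8 = -(2 - r)/8 = -¼ + r/8)
h(b, B) = 157 + B + b (h(b, B) = (B + b) + 157 = 157 + B + b)
229*h(v(7, -9), F) = 229*(157 - 69/4 + (-¼ + (⅛)*7)) = 229*(157 - 69/4 + (-¼ + 7/8)) = 229*(157 - 69/4 + 5/8) = 229*(1123/8) = 257167/8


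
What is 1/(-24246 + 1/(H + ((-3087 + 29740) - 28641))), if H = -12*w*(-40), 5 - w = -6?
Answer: -3292/79817831 ≈ -4.1244e-5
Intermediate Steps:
w = 11 (w = 5 - 1*(-6) = 5 + 6 = 11)
H = 5280 (H = -12*11*(-40) = -132*(-40) = 5280)
1/(-24246 + 1/(H + ((-3087 + 29740) - 28641))) = 1/(-24246 + 1/(5280 + ((-3087 + 29740) - 28641))) = 1/(-24246 + 1/(5280 + (26653 - 28641))) = 1/(-24246 + 1/(5280 - 1988)) = 1/(-24246 + 1/3292) = 1/(-79817831/3292) = -3292/79817831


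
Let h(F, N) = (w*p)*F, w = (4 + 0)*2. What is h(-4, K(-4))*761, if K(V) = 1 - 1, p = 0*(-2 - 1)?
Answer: 0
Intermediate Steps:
w = 8 (w = 4*2 = 8)
p = 0 (p = 0*(-3) = 0)
K(V) = 0
h(F, N) = 0 (h(F, N) = (8*0)*F = 0*F = 0)
h(-4, K(-4))*761 = 0*761 = 0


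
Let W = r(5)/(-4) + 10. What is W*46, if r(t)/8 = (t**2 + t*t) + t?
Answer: -4600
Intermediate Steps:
r(t) = 8*t + 16*t**2 (r(t) = 8*((t**2 + t*t) + t) = 8*((t**2 + t**2) + t) = 8*(2*t**2 + t) = 8*(t + 2*t**2) = 8*t + 16*t**2)
W = -100 (W = (8*5*(1 + 2*5))/(-4) + 10 = -2*5*(1 + 10) + 10 = -2*5*11 + 10 = -1/4*440 + 10 = -110 + 10 = -100)
W*46 = -100*46 = -4600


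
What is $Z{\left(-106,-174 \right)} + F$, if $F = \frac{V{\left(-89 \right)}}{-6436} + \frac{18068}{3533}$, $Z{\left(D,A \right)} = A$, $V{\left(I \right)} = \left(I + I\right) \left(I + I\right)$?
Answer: $- \frac{988033359}{5684597} \approx -173.81$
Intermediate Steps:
$V{\left(I \right)} = 4 I^{2}$ ($V{\left(I \right)} = 2 I 2 I = 4 I^{2}$)
$F = \frac{1086519}{5684597}$ ($F = \frac{4 \left(-89\right)^{2}}{-6436} + \frac{18068}{3533} = 4 \cdot 7921 \left(- \frac{1}{6436}\right) + 18068 \cdot \frac{1}{3533} = 31684 \left(- \frac{1}{6436}\right) + \frac{18068}{3533} = - \frac{7921}{1609} + \frac{18068}{3533} = \frac{1086519}{5684597} \approx 0.19113$)
$Z{\left(-106,-174 \right)} + F = -174 + \frac{1086519}{5684597} = - \frac{988033359}{5684597}$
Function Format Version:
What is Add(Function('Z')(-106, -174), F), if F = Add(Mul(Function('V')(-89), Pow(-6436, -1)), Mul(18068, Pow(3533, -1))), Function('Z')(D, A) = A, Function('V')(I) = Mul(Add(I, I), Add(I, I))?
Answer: Rational(-988033359, 5684597) ≈ -173.81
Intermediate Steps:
Function('V')(I) = Mul(4, Pow(I, 2)) (Function('V')(I) = Mul(Mul(2, I), Mul(2, I)) = Mul(4, Pow(I, 2)))
F = Rational(1086519, 5684597) (F = Add(Mul(Mul(4, Pow(-89, 2)), Pow(-6436, -1)), Mul(18068, Pow(3533, -1))) = Add(Mul(Mul(4, 7921), Rational(-1, 6436)), Mul(18068, Rational(1, 3533))) = Add(Mul(31684, Rational(-1, 6436)), Rational(18068, 3533)) = Add(Rational(-7921, 1609), Rational(18068, 3533)) = Rational(1086519, 5684597) ≈ 0.19113)
Add(Function('Z')(-106, -174), F) = Add(-174, Rational(1086519, 5684597)) = Rational(-988033359, 5684597)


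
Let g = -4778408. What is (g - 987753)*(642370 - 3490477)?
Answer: 16422643507227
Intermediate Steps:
(g - 987753)*(642370 - 3490477) = (-4778408 - 987753)*(642370 - 3490477) = -5766161*(-2848107) = 16422643507227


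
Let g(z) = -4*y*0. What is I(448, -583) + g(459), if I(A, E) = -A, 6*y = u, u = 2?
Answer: -448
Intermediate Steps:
y = ⅓ (y = (⅙)*2 = ⅓ ≈ 0.33333)
g(z) = 0 (g(z) = -4*⅓*0 = -4/3*0 = 0)
I(448, -583) + g(459) = -1*448 + 0 = -448 + 0 = -448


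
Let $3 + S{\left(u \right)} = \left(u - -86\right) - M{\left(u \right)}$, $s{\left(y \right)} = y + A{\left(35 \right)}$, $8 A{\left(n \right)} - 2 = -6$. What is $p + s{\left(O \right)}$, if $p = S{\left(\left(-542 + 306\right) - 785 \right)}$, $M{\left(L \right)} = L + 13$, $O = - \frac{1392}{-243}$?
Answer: $\frac{12187}{162} \approx 75.228$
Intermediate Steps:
$A{\left(n \right)} = - \frac{1}{2}$ ($A{\left(n \right)} = \frac{1}{4} + \frac{1}{8} \left(-6\right) = \frac{1}{4} - \frac{3}{4} = - \frac{1}{2}$)
$O = \frac{464}{81}$ ($O = \left(-1392\right) \left(- \frac{1}{243}\right) = \frac{464}{81} \approx 5.7284$)
$M{\left(L \right)} = 13 + L$
$s{\left(y \right)} = - \frac{1}{2} + y$ ($s{\left(y \right)} = y - \frac{1}{2} = - \frac{1}{2} + y$)
$S{\left(u \right)} = 70$ ($S{\left(u \right)} = -3 + \left(\left(u - -86\right) - \left(13 + u\right)\right) = -3 + \left(\left(u + 86\right) - \left(13 + u\right)\right) = -3 + \left(\left(86 + u\right) - \left(13 + u\right)\right) = -3 + 73 = 70$)
$p = 70$
$p + s{\left(O \right)} = 70 + \left(- \frac{1}{2} + \frac{464}{81}\right) = 70 + \frac{847}{162} = \frac{12187}{162}$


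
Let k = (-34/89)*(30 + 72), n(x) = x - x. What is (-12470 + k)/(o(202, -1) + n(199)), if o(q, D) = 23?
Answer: -1113298/2047 ≈ -543.87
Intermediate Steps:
n(x) = 0
k = -3468/89 (k = -34*1/89*102 = -34/89*102 = -3468/89 ≈ -38.966)
(-12470 + k)/(o(202, -1) + n(199)) = (-12470 - 3468/89)/(23 + 0) = -1113298/89/23 = -1113298/89*1/23 = -1113298/2047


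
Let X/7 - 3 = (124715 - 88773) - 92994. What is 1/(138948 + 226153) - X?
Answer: 145800528644/365101 ≈ 3.9934e+5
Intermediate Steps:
X = -399343 (X = 21 + 7*((124715 - 88773) - 92994) = 21 + 7*(35942 - 92994) = 21 + 7*(-57052) = 21 - 399364 = -399343)
1/(138948 + 226153) - X = 1/(138948 + 226153) - 1*(-399343) = 1/365101 + 399343 = 145800528644/365101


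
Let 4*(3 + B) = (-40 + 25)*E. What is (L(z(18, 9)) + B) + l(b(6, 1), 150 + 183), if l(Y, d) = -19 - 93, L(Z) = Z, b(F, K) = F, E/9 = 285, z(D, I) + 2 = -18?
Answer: -39015/4 ≈ -9753.8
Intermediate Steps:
z(D, I) = -20 (z(D, I) = -2 - 18 = -20)
E = 2565 (E = 9*285 = 2565)
B = -38487/4 (B = -3 + ((-40 + 25)*2565)/4 = -3 + (-15*2565)/4 = -3 + (¼)*(-38475) = -3 - 38475/4 = -38487/4 ≈ -9621.8)
l(Y, d) = -112
(L(z(18, 9)) + B) + l(b(6, 1), 150 + 183) = (-20 - 38487/4) - 112 = -38567/4 - 112 = -39015/4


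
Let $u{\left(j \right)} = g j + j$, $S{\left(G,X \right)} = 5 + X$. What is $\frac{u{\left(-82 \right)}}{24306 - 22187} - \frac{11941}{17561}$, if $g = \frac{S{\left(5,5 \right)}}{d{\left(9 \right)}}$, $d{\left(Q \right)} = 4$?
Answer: $- \frac{30342986}{37211759} \approx -0.81541$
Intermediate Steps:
$g = \frac{5}{2}$ ($g = \frac{5 + 5}{4} = 10 \cdot \frac{1}{4} = \frac{5}{2} \approx 2.5$)
$u{\left(j \right)} = \frac{7 j}{2}$ ($u{\left(j \right)} = \frac{5 j}{2} + j = \frac{7 j}{2}$)
$\frac{u{\left(-82 \right)}}{24306 - 22187} - \frac{11941}{17561} = \frac{\frac{7}{2} \left(-82\right)}{24306 - 22187} - \frac{11941}{17561} = - \frac{287}{2119} - \frac{11941}{17561} = - \frac{30342986}{37211759}$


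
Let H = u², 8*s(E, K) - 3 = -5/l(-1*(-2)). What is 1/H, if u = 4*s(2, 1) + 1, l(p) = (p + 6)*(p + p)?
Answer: 4096/24025 ≈ 0.17049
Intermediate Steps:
l(p) = 2*p*(6 + p) (l(p) = (6 + p)*(2*p) = 2*p*(6 + p))
s(E, K) = 91/256 (s(E, K) = 3/8 + (-5*1/(4*(6 - 1*(-2))))/8 = 3/8 + (-5*1/(4*(6 + 2)))/8 = 3/8 + (-5/(2*2*8))/8 = 3/8 + (-5/32)/8 = 3/8 + (-5*1/32)/8 = 3/8 + (⅛)*(-5/32) = 3/8 - 5/256 = 91/256)
u = 155/64 (u = 4*(91/256) + 1 = 91/64 + 1 = 155/64 ≈ 2.4219)
H = 24025/4096 (H = (155/64)² = 24025/4096 ≈ 5.8655)
1/H = 1/(24025/4096) = 4096/24025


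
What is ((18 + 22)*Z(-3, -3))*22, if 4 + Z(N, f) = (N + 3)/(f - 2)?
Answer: -3520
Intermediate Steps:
Z(N, f) = -4 + (3 + N)/(-2 + f) (Z(N, f) = -4 + (N + 3)/(f - 2) = -4 + (3 + N)/(-2 + f))
((18 + 22)*Z(-3, -3))*22 = ((18 + 22)*((11 - 3 - 4*(-3))/(-2 - 3)))*22 = (40*((11 - 3 + 12)/(-5)))*22 = (40*(-⅕*20))*22 = (40*(-4))*22 = -160*22 = -3520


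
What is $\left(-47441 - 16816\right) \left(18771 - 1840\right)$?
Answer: $-1087935267$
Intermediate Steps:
$\left(-47441 - 16816\right) \left(18771 - 1840\right) = \left(-47441 + \left(\left(\left(-6418 + 4324\right) - 7704\right) - 7018\right)\right) 16931 = \left(-47441 - 16816\right) 16931 = \left(-64257\right) 16931 = -1087935267$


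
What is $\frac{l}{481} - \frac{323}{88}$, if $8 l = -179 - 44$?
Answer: $- \frac{19727}{5291} \approx -3.7284$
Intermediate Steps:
$l = - \frac{223}{8}$ ($l = \frac{-179 - 44}{8} = \frac{1}{8} \left(-223\right) = - \frac{223}{8} \approx -27.875$)
$\frac{l}{481} - \frac{323}{88} = - \frac{223}{8 \cdot 481} - \frac{323}{88} = \left(- \frac{223}{8}\right) \frac{1}{481} - \frac{323}{88} = - \frac{223}{3848} - \frac{323}{88} = - \frac{19727}{5291}$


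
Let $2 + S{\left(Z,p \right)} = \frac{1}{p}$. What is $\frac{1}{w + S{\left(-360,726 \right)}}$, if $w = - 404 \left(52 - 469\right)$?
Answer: $\frac{726}{122306317} \approx 5.9359 \cdot 10^{-6}$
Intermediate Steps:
$S{\left(Z,p \right)} = -2 + \frac{1}{p}$
$w = 168468$ ($w = \left(-404\right) \left(-417\right) = 168468$)
$\frac{1}{w + S{\left(-360,726 \right)}} = \frac{1}{168468 - \left(2 - \frac{1}{726}\right)} = \frac{1}{168468 + \left(-2 + \frac{1}{726}\right)} = \frac{1}{168468 - \frac{1451}{726}} = \frac{1}{\frac{122306317}{726}} = \frac{726}{122306317}$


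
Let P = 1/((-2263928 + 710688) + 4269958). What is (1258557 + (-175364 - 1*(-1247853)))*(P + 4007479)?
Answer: 12689270739564936729/1358359 ≈ 9.3416e+12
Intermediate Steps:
P = 1/2716718 (P = 1/(-1553240 + 4269958) = 1/2716718 ≈ 3.6809e-7)
(1258557 + (-175364 - 1*(-1247853)))*(P + 4007479) = (1258557 + (-175364 - 1*(-1247853)))*(1/2716718 + 4007479) = (1258557 + (-175364 + 1247853))*(10887190333923/2716718) = (1258557 + 1072489)*(10887190333923/2716718) = 2331046*(10887190333923/2716718) = 12689270739564936729/1358359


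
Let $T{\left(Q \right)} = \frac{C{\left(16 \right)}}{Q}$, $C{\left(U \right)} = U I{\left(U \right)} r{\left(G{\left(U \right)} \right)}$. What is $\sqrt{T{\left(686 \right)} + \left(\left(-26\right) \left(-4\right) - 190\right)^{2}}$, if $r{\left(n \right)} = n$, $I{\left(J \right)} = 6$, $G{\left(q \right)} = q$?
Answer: $\frac{2 \sqrt{4440793}}{49} \approx 86.013$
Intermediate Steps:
$C{\left(U \right)} = 6 U^{2}$ ($C{\left(U \right)} = U 6 U = 6 U U = 6 U^{2}$)
$T{\left(Q \right)} = \frac{1536}{Q}$ ($T{\left(Q \right)} = \frac{6 \cdot 16^{2}}{Q} = \frac{6 \cdot 256}{Q} = \frac{1536}{Q}$)
$\sqrt{T{\left(686 \right)} + \left(\left(-26\right) \left(-4\right) - 190\right)^{2}} = \sqrt{\frac{1536}{686} + \left(\left(-26\right) \left(-4\right) - 190\right)^{2}} = \sqrt{1536 \cdot \frac{1}{686} + \left(104 - 190\right)^{2}} = \sqrt{\frac{768}{343} + \left(-86\right)^{2}} = \sqrt{\frac{768}{343} + 7396} = \sqrt{\frac{2537596}{343}} = \frac{2 \sqrt{4440793}}{49}$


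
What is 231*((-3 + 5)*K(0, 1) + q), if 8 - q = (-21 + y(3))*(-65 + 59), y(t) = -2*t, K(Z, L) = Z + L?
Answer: -35112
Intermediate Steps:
K(Z, L) = L + Z
q = -154 (q = 8 - (-21 - 2*3)*(-65 + 59) = 8 - (-21 - 6)*(-6) = 8 - (-27)*(-6) = 8 - 1*162 = 8 - 162 = -154)
231*((-3 + 5)*K(0, 1) + q) = 231*((-3 + 5)*(1 + 0) - 154) = 231*(2*1 - 154) = 231*(2 - 154) = 231*(-152) = -35112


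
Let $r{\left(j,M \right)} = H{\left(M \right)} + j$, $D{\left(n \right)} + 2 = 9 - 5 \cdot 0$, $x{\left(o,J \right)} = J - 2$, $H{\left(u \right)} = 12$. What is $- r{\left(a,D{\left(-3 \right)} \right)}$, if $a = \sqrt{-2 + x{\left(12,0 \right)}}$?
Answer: $-12 - 2 i \approx -12.0 - 2.0 i$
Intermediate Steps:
$x{\left(o,J \right)} = -2 + J$
$a = 2 i$ ($a = \sqrt{-2 + \left(-2 + 0\right)} = \sqrt{-2 - 2} = \sqrt{-4} = 2 i \approx 2.0 i$)
$D{\left(n \right)} = 7$ ($D{\left(n \right)} = -2 + \left(9 - 5 \cdot 0\right) = -2 + \left(9 - 0\right) = -2 + \left(9 + 0\right) = -2 + 9 = 7$)
$r{\left(j,M \right)} = 12 + j$
$- r{\left(a,D{\left(-3 \right)} \right)} = - (12 + 2 i) = -12 - 2 i$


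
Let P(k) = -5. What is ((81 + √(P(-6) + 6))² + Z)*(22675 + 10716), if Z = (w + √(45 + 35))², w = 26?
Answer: 249764680 + 6945328*√5 ≈ 2.6529e+8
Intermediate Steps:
Z = (26 + 4*√5)² (Z = (26 + √(45 + 35))² = (26 + √80)² = (26 + 4*√5)² ≈ 1221.1)
((81 + √(P(-6) + 6))² + Z)*(22675 + 10716) = ((81 + √(-5 + 6))² + (756 + 208*√5))*(22675 + 10716) = ((81 + √1)² + (756 + 208*√5))*33391 = ((81 + 1)² + (756 + 208*√5))*33391 = (82² + (756 + 208*√5))*33391 = (6724 + (756 + 208*√5))*33391 = (7480 + 208*√5)*33391 = 249764680 + 6945328*√5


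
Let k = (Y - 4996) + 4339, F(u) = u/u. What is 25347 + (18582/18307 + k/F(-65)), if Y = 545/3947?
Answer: 1784126649479/72257729 ≈ 24691.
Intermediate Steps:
F(u) = 1
Y = 545/3947 (Y = 545*(1/3947) = 545/3947 ≈ 0.13808)
k = -2592634/3947 (k = (545/3947 - 4996) + 4339 = -19718667/3947 + 4339 = -2592634/3947 ≈ -656.86)
25347 + (18582/18307 + k/F(-65)) = 25347 + (18582/18307 - 2592634/3947/1) = 25347 + (18582*(1/18307) - 2592634/3947*1) = 25347 + (18582/18307 - 2592634/3947) = 25347 - 47390007484/72257729 = 1784126649479/72257729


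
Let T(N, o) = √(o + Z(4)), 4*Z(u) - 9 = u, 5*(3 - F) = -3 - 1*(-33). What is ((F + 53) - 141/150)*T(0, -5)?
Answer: 2453*I*√7/100 ≈ 64.9*I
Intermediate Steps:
F = -3 (F = 3 - (-3 - 1*(-33))/5 = 3 - (-3 + 33)/5 = 3 - ⅕*30 = 3 - 6 = -3)
Z(u) = 9/4 + u/4
T(N, o) = √(13/4 + o) (T(N, o) = √(o + (9/4 + (¼)*4)) = √(o + (9/4 + 1)) = √(o + 13/4) = √(13/4 + o))
((F + 53) - 141/150)*T(0, -5) = ((-3 + 53) - 141/150)*(√(13 + 4*(-5))/2) = (50 - 141*1/150)*(√(13 - 20)/2) = (50 - 47/50)*(√(-7)/2) = 2453*((I*√7)/2)/50 = 2453*(I*√7/2)/50 = 2453*I*√7/100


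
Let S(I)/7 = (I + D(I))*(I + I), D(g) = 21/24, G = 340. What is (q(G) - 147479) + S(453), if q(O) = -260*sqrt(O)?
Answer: 10923985/4 - 520*sqrt(85) ≈ 2.7262e+6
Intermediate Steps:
D(g) = 7/8 (D(g) = 21*(1/24) = 7/8)
S(I) = 14*I*(7/8 + I) (S(I) = 7*((I + 7/8)*(I + I)) = 7*((7/8 + I)*(2*I)) = 7*(2*I*(7/8 + I)) = 14*I*(7/8 + I))
(q(G) - 147479) + S(453) = (-520*sqrt(85) - 147479) + (7/4)*453*(7 + 8*453) = (-520*sqrt(85) - 147479) + (7/4)*453*(7 + 3624) = (-520*sqrt(85) - 147479) + (7/4)*453*3631 = (-147479 - 520*sqrt(85)) + 11513901/4 = 10923985/4 - 520*sqrt(85)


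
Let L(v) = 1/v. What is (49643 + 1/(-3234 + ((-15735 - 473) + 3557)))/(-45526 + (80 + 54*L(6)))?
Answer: -788579054/721766745 ≈ -1.0926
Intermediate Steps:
(49643 + 1/(-3234 + ((-15735 - 473) + 3557)))/(-45526 + (80 + 54*L(6))) = (49643 + 1/(-3234 + ((-15735 - 473) + 3557)))/(-45526 + (80 + 54/6)) = (49643 + 1/(-3234 + (-16208 + 3557)))/(-45526 + (80 + 54*(1/6))) = (49643 + 1/(-3234 - 12651))/(-45526 + (80 + 9)) = (49643 + 1/(-15885))/(-45526 + 89) = (49643 - 1/15885)/(-45437) = (788579054/15885)*(-1/45437) = -788579054/721766745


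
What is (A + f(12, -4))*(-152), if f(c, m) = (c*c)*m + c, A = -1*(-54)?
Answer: 77520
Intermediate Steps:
A = 54
f(c, m) = c + m*c² (f(c, m) = c²*m + c = m*c² + c = c + m*c²)
(A + f(12, -4))*(-152) = (54 + 12*(1 + 12*(-4)))*(-152) = (54 + 12*(1 - 48))*(-152) = (54 + 12*(-47))*(-152) = (54 - 564)*(-152) = -510*(-152) = 77520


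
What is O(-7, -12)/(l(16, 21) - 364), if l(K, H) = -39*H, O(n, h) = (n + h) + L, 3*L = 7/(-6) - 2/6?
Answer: 3/182 ≈ 0.016484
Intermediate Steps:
L = -½ (L = (7/(-6) - 2/6)/3 = (7*(-⅙) - 2*⅙)/3 = (-7/6 - ⅓)/3 = (⅓)*(-3/2) = -½ ≈ -0.50000)
O(n, h) = -½ + h + n (O(n, h) = (n + h) - ½ = (h + n) - ½ = -½ + h + n)
O(-7, -12)/(l(16, 21) - 364) = (-½ - 12 - 7)/(-39*21 - 364) = -39/2/(-819 - 364) = -39/2/(-1183) = -1/1183*(-39/2) = 3/182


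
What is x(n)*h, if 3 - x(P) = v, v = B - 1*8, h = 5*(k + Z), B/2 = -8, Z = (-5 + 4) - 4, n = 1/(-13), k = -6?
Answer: -1485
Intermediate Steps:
n = -1/13 ≈ -0.076923
Z = -5 (Z = -1 - 4 = -5)
B = -16 (B = 2*(-8) = -16)
h = -55 (h = 5*(-6 - 5) = 5*(-11) = -55)
v = -24 (v = -16 - 1*8 = -16 - 8 = -24)
x(P) = 27 (x(P) = 3 - 1*(-24) = 3 + 24 = 27)
x(n)*h = 27*(-55) = -1485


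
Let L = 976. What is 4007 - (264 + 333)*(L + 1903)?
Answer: -1714756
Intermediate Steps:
4007 - (264 + 333)*(L + 1903) = 4007 - (264 + 333)*(976 + 1903) = 4007 - 597*2879 = 4007 - 1*1718763 = 4007 - 1718763 = -1714756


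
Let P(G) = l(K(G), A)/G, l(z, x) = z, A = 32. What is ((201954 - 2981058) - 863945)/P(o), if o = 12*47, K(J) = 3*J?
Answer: -3643049/3 ≈ -1.2144e+6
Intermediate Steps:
o = 564
P(G) = 3 (P(G) = (3*G)/G = 3)
((201954 - 2981058) - 863945)/P(o) = ((201954 - 2981058) - 863945)/3 = (-2779104 - 863945)*(⅓) = -3643049*⅓ = -3643049/3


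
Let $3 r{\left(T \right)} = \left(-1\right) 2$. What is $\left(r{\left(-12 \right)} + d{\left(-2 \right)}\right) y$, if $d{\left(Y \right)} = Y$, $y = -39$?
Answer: $104$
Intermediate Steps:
$r{\left(T \right)} = - \frac{2}{3}$ ($r{\left(T \right)} = \frac{\left(-1\right) 2}{3} = \frac{1}{3} \left(-2\right) = - \frac{2}{3}$)
$\left(r{\left(-12 \right)} + d{\left(-2 \right)}\right) y = \left(- \frac{2}{3} - 2\right) \left(-39\right) = \left(- \frac{8}{3}\right) \left(-39\right) = 104$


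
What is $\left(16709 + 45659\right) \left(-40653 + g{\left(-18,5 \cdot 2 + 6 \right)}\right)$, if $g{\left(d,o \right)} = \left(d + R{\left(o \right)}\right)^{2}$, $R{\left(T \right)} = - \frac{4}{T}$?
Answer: $-2514673862$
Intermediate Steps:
$g{\left(d,o \right)} = \left(d - \frac{4}{o}\right)^{2}$
$\left(16709 + 45659\right) \left(-40653 + g{\left(-18,5 \cdot 2 + 6 \right)}\right) = \left(16709 + 45659\right) \left(-40653 + \frac{\left(-4 - 18 \left(5 \cdot 2 + 6\right)\right)^{2}}{\left(5 \cdot 2 + 6\right)^{2}}\right) = 62368 \left(-40653 + \frac{\left(-4 - 18 \left(10 + 6\right)\right)^{2}}{\left(10 + 6\right)^{2}}\right) = 62368 \left(-40653 + \frac{\left(-4 - 288\right)^{2}}{256}\right) = 62368 \left(-40653 + \frac{\left(-292\right)^{2}}{256}\right) = 62368 \left(-40653 + \frac{1}{256} \cdot 85264\right) = 62368 \left(-40653 + \frac{5329}{16}\right) = 62368 \left(- \frac{645119}{16}\right) = -2514673862$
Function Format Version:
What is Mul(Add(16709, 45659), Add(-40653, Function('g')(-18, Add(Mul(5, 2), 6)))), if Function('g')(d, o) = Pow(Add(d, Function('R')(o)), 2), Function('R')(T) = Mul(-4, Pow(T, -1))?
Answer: -2514673862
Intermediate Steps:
Function('g')(d, o) = Pow(Add(d, Mul(-4, Pow(o, -1))), 2)
Mul(Add(16709, 45659), Add(-40653, Function('g')(-18, Add(Mul(5, 2), 6)))) = Mul(Add(16709, 45659), Add(-40653, Mul(Pow(Add(Mul(5, 2), 6), -2), Pow(Add(-4, Mul(-18, Add(Mul(5, 2), 6))), 2)))) = Mul(62368, Add(-40653, Mul(Pow(Add(10, 6), -2), Pow(Add(-4, Mul(-18, Add(10, 6))), 2)))) = Mul(62368, Add(-40653, Mul(Pow(16, -2), Pow(Add(-4, Mul(-18, 16)), 2)))) = Mul(62368, Add(-40653, Mul(Rational(1, 256), Pow(Add(-4, -288), 2)))) = Mul(62368, Add(-40653, Mul(Rational(1, 256), Pow(-292, 2)))) = Mul(62368, Add(-40653, Mul(Rational(1, 256), 85264))) = Mul(62368, Add(-40653, Rational(5329, 16))) = Mul(62368, Rational(-645119, 16)) = -2514673862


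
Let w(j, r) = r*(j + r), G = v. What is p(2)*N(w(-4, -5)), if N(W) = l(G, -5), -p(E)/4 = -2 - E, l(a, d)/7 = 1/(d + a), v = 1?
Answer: -28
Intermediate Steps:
G = 1
l(a, d) = 7/(a + d) (l(a, d) = 7/(d + a) = 7/(a + d))
p(E) = 8 + 4*E (p(E) = -4*(-2 - E) = 8 + 4*E)
N(W) = -7/4 (N(W) = 7/(1 - 5) = 7/(-4) = 7*(-¼) = -7/4)
p(2)*N(w(-4, -5)) = (8 + 4*2)*(-7/4) = (8 + 8)*(-7/4) = 16*(-7/4) = -28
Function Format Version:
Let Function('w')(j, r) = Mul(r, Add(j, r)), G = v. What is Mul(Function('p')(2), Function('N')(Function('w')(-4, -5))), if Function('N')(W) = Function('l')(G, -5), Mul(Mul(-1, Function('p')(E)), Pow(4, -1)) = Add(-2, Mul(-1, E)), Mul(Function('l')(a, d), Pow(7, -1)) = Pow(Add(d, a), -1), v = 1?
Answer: -28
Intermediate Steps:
G = 1
Function('l')(a, d) = Mul(7, Pow(Add(a, d), -1)) (Function('l')(a, d) = Mul(7, Pow(Add(d, a), -1)) = Mul(7, Pow(Add(a, d), -1)))
Function('p')(E) = Add(8, Mul(4, E)) (Function('p')(E) = Mul(-4, Add(-2, Mul(-1, E))) = Add(8, Mul(4, E)))
Function('N')(W) = Rational(-7, 4) (Function('N')(W) = Mul(7, Pow(Add(1, -5), -1)) = Mul(7, Pow(-4, -1)) = Mul(7, Rational(-1, 4)) = Rational(-7, 4))
Mul(Function('p')(2), Function('N')(Function('w')(-4, -5))) = Mul(Add(8, Mul(4, 2)), Rational(-7, 4)) = Mul(Add(8, 8), Rational(-7, 4)) = Mul(16, Rational(-7, 4)) = -28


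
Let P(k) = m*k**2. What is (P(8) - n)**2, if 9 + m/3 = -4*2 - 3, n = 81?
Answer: 15374241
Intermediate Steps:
m = -60 (m = -27 + 3*(-4*2 - 3) = -27 + 3*(-8 - 3) = -27 + 3*(-11) = -27 - 33 = -60)
P(k) = -60*k**2
(P(8) - n)**2 = (-60*8**2 - 1*81)**2 = (-60*64 - 81)**2 = (-3840 - 81)**2 = (-3921)**2 = 15374241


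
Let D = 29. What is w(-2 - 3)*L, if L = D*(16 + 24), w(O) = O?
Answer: -5800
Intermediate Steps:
L = 1160 (L = 29*(16 + 24) = 29*40 = 1160)
w(-2 - 3)*L = (-2 - 3)*1160 = -5*1160 = -5800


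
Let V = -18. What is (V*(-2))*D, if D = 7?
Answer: 252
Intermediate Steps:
(V*(-2))*D = -18*(-2)*7 = 36*7 = 252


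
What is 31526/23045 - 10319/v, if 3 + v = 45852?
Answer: 6457937/5650215 ≈ 1.1430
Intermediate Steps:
v = 45849 (v = -3 + 45852 = 45849)
31526/23045 - 10319/v = 31526/23045 - 10319/45849 = 31526*(1/23045) - 10319*1/45849 = 2866/2095 - 607/2697 = 6457937/5650215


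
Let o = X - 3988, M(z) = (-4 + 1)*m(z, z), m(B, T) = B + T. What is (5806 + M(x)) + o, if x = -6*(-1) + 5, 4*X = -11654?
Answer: -2323/2 ≈ -1161.5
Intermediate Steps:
X = -5827/2 (X = (¼)*(-11654) = -5827/2 ≈ -2913.5)
x = 11 (x = 6 + 5 = 11)
M(z) = -6*z (M(z) = (-4 + 1)*(z + z) = -6*z)
o = -13803/2 (o = -5827/2 - 3988 = -13803/2 ≈ -6901.5)
(5806 + M(x)) + o = (5806 - 6*11) - 13803/2 = (5806 - 66) - 13803/2 = 5740 - 13803/2 = -2323/2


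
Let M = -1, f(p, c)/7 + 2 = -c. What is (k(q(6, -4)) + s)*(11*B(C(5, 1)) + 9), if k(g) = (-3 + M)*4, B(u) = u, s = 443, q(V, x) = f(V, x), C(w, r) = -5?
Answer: -19642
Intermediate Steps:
f(p, c) = -14 - 7*c (f(p, c) = -14 + 7*(-c) = -14 - 7*c)
q(V, x) = -14 - 7*x
k(g) = -16 (k(g) = (-3 - 1)*4 = -4*4 = -16)
(k(q(6, -4)) + s)*(11*B(C(5, 1)) + 9) = (-16 + 443)*(11*(-5) + 9) = 427*(-55 + 9) = 427*(-46) = -19642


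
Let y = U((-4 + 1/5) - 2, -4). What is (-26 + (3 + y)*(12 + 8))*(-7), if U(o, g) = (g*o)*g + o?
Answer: 13566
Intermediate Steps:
U(o, g) = o + o*g² (U(o, g) = o*g² + o = o + o*g²)
y = -493/5 (y = ((-4 + 1/5) - 2)*(1 + (-4)²) = ((-4 + ⅕) - 2)*(1 + 16) = (-19/5 - 2)*17 = -29/5*17 = -493/5 ≈ -98.600)
(-26 + (3 + y)*(12 + 8))*(-7) = (-26 + (3 - 493/5)*(12 + 8))*(-7) = (-26 - 478/5*20)*(-7) = (-26 - 1912)*(-7) = -1938*(-7) = 13566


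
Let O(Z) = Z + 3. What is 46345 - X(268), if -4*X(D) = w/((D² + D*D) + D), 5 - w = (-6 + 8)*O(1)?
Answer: 8893049359/191888 ≈ 46345.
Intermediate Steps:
O(Z) = 3 + Z
w = -3 (w = 5 - (-6 + 8)*(3 + 1) = 5 - 2*4 = 5 - 1*8 = 5 - 8 = -3)
X(D) = 3/(4*(D + 2*D²)) (X(D) = -(-3)/(4*((D² + D*D) + D)) = -(-3)/(4*((D² + D²) + D)) = -(-3)/(4*(2*D² + D)) = -(-3)/(4*(D + 2*D²)) = 3/(4*(D + 2*D²)))
46345 - X(268) = 46345 - 3/(4*268*(1 + 2*268)) = 46345 - 3/(4*268*(1 + 536)) = 46345 - 3/(4*268*537) = 46345 - 1*1/191888 = 46345 - 1/191888 = 8893049359/191888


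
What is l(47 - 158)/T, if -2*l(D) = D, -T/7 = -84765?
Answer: 37/395570 ≈ 9.3536e-5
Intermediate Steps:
T = 593355 (T = -7*(-84765) = 593355)
l(D) = -D/2
l(47 - 158)/T = -(47 - 158)/2/593355 = -½*(-111)*(1/593355) = (111/2)*(1/593355) = 37/395570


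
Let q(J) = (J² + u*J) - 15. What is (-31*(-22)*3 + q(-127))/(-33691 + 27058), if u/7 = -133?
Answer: -136397/6633 ≈ -20.563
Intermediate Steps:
u = -931 (u = 7*(-133) = -931)
q(J) = -15 + J² - 931*J (q(J) = (J² - 931*J) - 15 = -15 + J² - 931*J)
(-31*(-22)*3 + q(-127))/(-33691 + 27058) = (-31*(-22)*3 + (-15 + (-127)² - 931*(-127)))/(-33691 + 27058) = (682*3 + (-15 + 16129 + 118237))/(-6633) = (2046 + 134351)*(-1/6633) = 136397*(-1/6633) = -136397/6633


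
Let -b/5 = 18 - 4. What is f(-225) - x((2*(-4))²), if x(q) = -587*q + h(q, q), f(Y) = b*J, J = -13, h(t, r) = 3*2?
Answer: 38472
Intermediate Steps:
h(t, r) = 6
b = -70 (b = -5*(18 - 4) = -5*14 = -70)
f(Y) = 910 (f(Y) = -70*(-13) = 910)
x(q) = 6 - 587*q (x(q) = -587*q + 6 = 6 - 587*q)
f(-225) - x((2*(-4))²) = 910 - (6 - 587*(2*(-4))²) = 910 - (6 - 587*(-8)²) = 910 - (6 - 587*64) = 910 - (6 - 37568) = 910 - 1*(-37562) = 910 + 37562 = 38472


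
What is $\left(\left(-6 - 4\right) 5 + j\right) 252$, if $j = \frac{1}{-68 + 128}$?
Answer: $- \frac{62979}{5} \approx -12596.0$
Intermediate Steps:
$j = \frac{1}{60} \approx 0.016667$
$\left(\left(-6 - 4\right) 5 + j\right) 252 = \left(\left(-6 - 4\right) 5 + \frac{1}{60}\right) 252 = \left(\left(-10\right) 5 + \frac{1}{60}\right) 252 = \left(-50 + \frac{1}{60}\right) 252 = \left(- \frac{2999}{60}\right) 252 = - \frac{62979}{5}$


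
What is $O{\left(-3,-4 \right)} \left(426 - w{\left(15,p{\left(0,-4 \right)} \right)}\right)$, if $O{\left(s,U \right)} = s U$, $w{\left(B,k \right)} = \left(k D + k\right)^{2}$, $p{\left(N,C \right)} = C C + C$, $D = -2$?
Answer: $3384$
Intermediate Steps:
$p{\left(N,C \right)} = C + C^{2}$ ($p{\left(N,C \right)} = C^{2} + C = C + C^{2}$)
$w{\left(B,k \right)} = k^{2}$ ($w{\left(B,k \right)} = \left(k \left(-2\right) + k\right)^{2} = \left(- 2 k + k\right)^{2} = \left(- k\right)^{2} = k^{2}$)
$O{\left(s,U \right)} = U s$
$O{\left(-3,-4 \right)} \left(426 - w{\left(15,p{\left(0,-4 \right)} \right)}\right) = \left(-4\right) \left(-3\right) \left(426 - \left(- 4 \left(1 - 4\right)\right)^{2}\right) = 12 \left(426 - \left(\left(-4\right) \left(-3\right)\right)^{2}\right) = 12 \left(426 - 12^{2}\right) = 12 \left(426 - 144\right) = 12 \cdot 282 = 3384$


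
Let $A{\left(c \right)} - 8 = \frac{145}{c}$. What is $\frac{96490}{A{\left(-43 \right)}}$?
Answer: $\frac{4149070}{199} \approx 20850.0$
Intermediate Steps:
$A{\left(c \right)} = 8 + \frac{145}{c}$
$\frac{96490}{A{\left(-43 \right)}} = \frac{96490}{8 + \frac{145}{-43}} = \frac{96490}{8 + 145 \left(- \frac{1}{43}\right)} = \frac{96490}{8 - \frac{145}{43}} = \frac{96490}{\frac{199}{43}} = 96490 \cdot \frac{43}{199} = \frac{4149070}{199}$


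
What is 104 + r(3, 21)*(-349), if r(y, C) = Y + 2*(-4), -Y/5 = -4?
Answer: -4084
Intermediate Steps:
Y = 20 (Y = -5*(-4) = 20)
r(y, C) = 12 (r(y, C) = 20 + 2*(-4) = 20 - 8 = 12)
104 + r(3, 21)*(-349) = 104 + 12*(-349) = 104 - 4188 = -4084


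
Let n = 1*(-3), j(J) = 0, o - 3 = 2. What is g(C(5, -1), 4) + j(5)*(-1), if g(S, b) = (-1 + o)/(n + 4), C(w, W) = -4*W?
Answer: 4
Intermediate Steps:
o = 5 (o = 3 + 2 = 5)
n = -3
g(S, b) = 4 (g(S, b) = (-1 + 5)/(-3 + 4) = 4/1 = 4*1 = 4)
g(C(5, -1), 4) + j(5)*(-1) = 4 + 0*(-1) = 4 + 0 = 4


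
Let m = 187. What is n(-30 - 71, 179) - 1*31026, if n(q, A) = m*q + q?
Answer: -50014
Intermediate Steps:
n(q, A) = 188*q (n(q, A) = 187*q + q = 188*q)
n(-30 - 71, 179) - 1*31026 = 188*(-30 - 71) - 1*31026 = 188*(-101) - 31026 = -18988 - 31026 = -50014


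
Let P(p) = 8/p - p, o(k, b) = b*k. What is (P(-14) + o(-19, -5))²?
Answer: 576081/49 ≈ 11757.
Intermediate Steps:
P(p) = -p + 8/p
(P(-14) + o(-19, -5))² = ((-1*(-14) + 8/(-14)) - 5*(-19))² = ((14 + 8*(-1/14)) + 95)² = ((14 - 4/7) + 95)² = (94/7 + 95)² = (759/7)² = 576081/49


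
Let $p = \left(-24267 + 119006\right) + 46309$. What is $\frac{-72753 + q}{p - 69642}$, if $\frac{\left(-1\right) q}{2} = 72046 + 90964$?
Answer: $- \frac{398773}{71406} \approx -5.5846$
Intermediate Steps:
$q = -326020$ ($q = - 2 \left(72046 + 90964\right) = \left(-2\right) 163010 = -326020$)
$p = 141048$ ($p = 94739 + 46309 = 141048$)
$\frac{-72753 + q}{p - 69642} = \frac{-72753 - 326020}{141048 - 69642} = - \frac{398773}{71406}$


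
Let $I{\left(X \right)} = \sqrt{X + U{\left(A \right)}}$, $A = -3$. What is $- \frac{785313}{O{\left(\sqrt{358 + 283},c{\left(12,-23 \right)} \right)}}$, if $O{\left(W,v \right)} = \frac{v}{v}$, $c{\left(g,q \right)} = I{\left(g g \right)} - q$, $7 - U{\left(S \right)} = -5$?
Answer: $-785313$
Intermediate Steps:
$U{\left(S \right)} = 12$ ($U{\left(S \right)} = 7 - -5 = 7 + 5 = 12$)
$I{\left(X \right)} = \sqrt{12 + X}$ ($I{\left(X \right)} = \sqrt{X + 12} = \sqrt{12 + X}$)
$c{\left(g,q \right)} = \sqrt{12 + g^{2}} - q$ ($c{\left(g,q \right)} = \sqrt{12 + g g} - q = \sqrt{12 + g^{2}} - q$)
$O{\left(W,v \right)} = 1$
$- \frac{785313}{O{\left(\sqrt{358 + 283},c{\left(12,-23 \right)} \right)}} = - \frac{785313}{1} = \left(-785313\right) 1 = -785313$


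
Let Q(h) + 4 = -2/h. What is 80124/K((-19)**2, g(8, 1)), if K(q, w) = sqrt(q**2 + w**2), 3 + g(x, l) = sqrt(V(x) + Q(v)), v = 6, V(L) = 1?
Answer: 40062*sqrt(6)/sqrt(195490 - 3*I*sqrt(30)) ≈ 221.95 + 0.0093277*I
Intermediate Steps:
Q(h) = -4 - 2/h
g(x, l) = -3 + I*sqrt(30)/3 (g(x, l) = -3 + sqrt(1 + (-4 - 2/6)) = -3 + sqrt(1 + (-4 - 2*1/6)) = -3 + sqrt(1 + (-4 - 1/3)) = -3 + sqrt(1 - 13/3) = -3 + sqrt(-10/3) = -3 + I*sqrt(30)/3)
80124/K((-19)**2, g(8, 1)) = 80124/(sqrt(((-19)**2)**2 + (-3 + I*sqrt(30)/3)**2)) = 80124/(sqrt(361**2 + (-3 + I*sqrt(30)/3)**2)) = 80124/(sqrt(130321 + (-3 + I*sqrt(30)/3)**2)) = 80124/sqrt(130321 + (-3 + I*sqrt(30)/3)**2)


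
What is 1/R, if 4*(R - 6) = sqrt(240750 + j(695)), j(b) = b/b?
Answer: -96/240175 + 4*sqrt(240751)/240175 ≈ 0.0077721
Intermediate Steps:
j(b) = 1
R = 6 + sqrt(240751)/4 (R = 6 + sqrt(240750 + 1)/4 = 6 + sqrt(240751)/4 ≈ 128.67)
1/R = 1/(6 + sqrt(240751)/4)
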